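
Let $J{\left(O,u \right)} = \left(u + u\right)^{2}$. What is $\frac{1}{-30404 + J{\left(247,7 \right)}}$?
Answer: $- \frac{1}{30208} \approx -3.3104 \cdot 10^{-5}$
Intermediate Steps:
$J{\left(O,u \right)} = 4 u^{2}$ ($J{\left(O,u \right)} = \left(2 u\right)^{2} = 4 u^{2}$)
$\frac{1}{-30404 + J{\left(247,7 \right)}} = \frac{1}{-30404 + 4 \cdot 7^{2}} = \frac{1}{-30404 + 4 \cdot 49} = \frac{1}{-30404 + 196} = \frac{1}{-30208} = - \frac{1}{30208}$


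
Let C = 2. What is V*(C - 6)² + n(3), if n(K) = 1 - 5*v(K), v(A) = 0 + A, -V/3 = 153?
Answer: -7358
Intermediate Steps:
V = -459 (V = -3*153 = -459)
v(A) = A
n(K) = 1 - 5*K
V*(C - 6)² + n(3) = -459*(2 - 6)² + (1 - 5*3) = -459*(-4)² + (1 - 15) = -459*16 - 14 = -7344 - 14 = -7358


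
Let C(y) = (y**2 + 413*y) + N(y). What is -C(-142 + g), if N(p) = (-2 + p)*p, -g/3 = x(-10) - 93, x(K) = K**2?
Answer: 13855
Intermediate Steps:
g = -21 (g = -3*((-10)**2 - 93) = -3*(100 - 93) = -3*7 = -21)
N(p) = p*(-2 + p)
C(y) = y**2 + 413*y + y*(-2 + y) (C(y) = (y**2 + 413*y) + y*(-2 + y) = y**2 + 413*y + y*(-2 + y))
-C(-142 + g) = -(-142 - 21)*(411 + 2*(-142 - 21)) = -(-163)*(411 + 2*(-163)) = -(-163)*(411 - 326) = -(-163)*85 = -1*(-13855) = 13855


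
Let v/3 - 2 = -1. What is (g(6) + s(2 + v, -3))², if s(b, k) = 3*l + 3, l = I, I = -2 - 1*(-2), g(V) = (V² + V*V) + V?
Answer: 6561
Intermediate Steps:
v = 3 (v = 6 + 3*(-1) = 6 - 3 = 3)
g(V) = V + 2*V² (g(V) = (V² + V²) + V = 2*V² + V = V + 2*V²)
I = 0 (I = -2 + 2 = 0)
l = 0
s(b, k) = 3 (s(b, k) = 3*0 + 3 = 0 + 3 = 3)
(g(6) + s(2 + v, -3))² = (6*(1 + 2*6) + 3)² = (6*(1 + 12) + 3)² = (6*13 + 3)² = (78 + 3)² = 81² = 6561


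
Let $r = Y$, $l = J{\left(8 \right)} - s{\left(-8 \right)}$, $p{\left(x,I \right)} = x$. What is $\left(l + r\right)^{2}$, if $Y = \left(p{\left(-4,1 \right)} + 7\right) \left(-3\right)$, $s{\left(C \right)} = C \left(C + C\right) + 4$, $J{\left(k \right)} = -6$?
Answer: $21609$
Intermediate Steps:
$s{\left(C \right)} = 4 + 2 C^{2}$ ($s{\left(C \right)} = C 2 C + 4 = 2 C^{2} + 4 = 4 + 2 C^{2}$)
$l = -138$ ($l = -6 - \left(4 + 2 \left(-8\right)^{2}\right) = -6 - \left(4 + 2 \cdot 64\right) = -6 - \left(4 + 128\right) = -6 - 132 = -138$)
$Y = -9$ ($Y = \left(-4 + 7\right) \left(-3\right) = 3 \left(-3\right) = -9$)
$r = -9$
$\left(l + r\right)^{2} = \left(-138 - 9\right)^{2} = \left(-147\right)^{2} = 21609$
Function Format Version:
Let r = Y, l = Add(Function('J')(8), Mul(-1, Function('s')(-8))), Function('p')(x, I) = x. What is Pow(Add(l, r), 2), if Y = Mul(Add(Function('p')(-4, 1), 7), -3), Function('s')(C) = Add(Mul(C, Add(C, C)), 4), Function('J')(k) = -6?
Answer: 21609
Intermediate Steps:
Function('s')(C) = Add(4, Mul(2, Pow(C, 2))) (Function('s')(C) = Add(Mul(C, Mul(2, C)), 4) = Add(Mul(2, Pow(C, 2)), 4) = Add(4, Mul(2, Pow(C, 2))))
l = -138 (l = Add(-6, Mul(-1, Add(4, Mul(2, Pow(-8, 2))))) = Add(-6, Mul(-1, Add(4, Mul(2, 64)))) = Add(-6, Mul(-1, Add(4, 128))) = Add(-6, Mul(-1, 132)) = Add(-6, -132) = -138)
Y = -9 (Y = Mul(Add(-4, 7), -3) = Mul(3, -3) = -9)
r = -9
Pow(Add(l, r), 2) = Pow(Add(-138, -9), 2) = Pow(-147, 2) = 21609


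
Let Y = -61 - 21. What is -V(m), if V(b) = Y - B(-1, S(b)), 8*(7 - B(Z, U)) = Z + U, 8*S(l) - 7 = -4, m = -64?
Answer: 5701/64 ≈ 89.078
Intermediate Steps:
Y = -82
S(l) = 3/8 (S(l) = 7/8 + (⅛)*(-4) = 7/8 - ½ = 3/8)
B(Z, U) = 7 - U/8 - Z/8 (B(Z, U) = 7 - (Z + U)/8 = 7 - (U + Z)/8 = 7 + (-U/8 - Z/8) = 7 - U/8 - Z/8)
V(b) = -5701/64 (V(b) = -82 - (7 - ⅛*3/8 - ⅛*(-1)) = -82 - (7 - 3/64 + ⅛) = -82 - 1*453/64 = -82 - 453/64 = -5701/64)
-V(m) = -1*(-5701/64) = 5701/64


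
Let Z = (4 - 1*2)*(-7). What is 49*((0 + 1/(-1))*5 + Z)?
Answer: -931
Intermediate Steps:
Z = -14 (Z = (4 - 2)*(-7) = 2*(-7) = -14)
49*((0 + 1/(-1))*5 + Z) = 49*((0 + 1/(-1))*5 - 14) = 49*((0 - 1)*5 - 14) = 49*(-1*5 - 14) = 49*(-5 - 14) = 49*(-19) = -931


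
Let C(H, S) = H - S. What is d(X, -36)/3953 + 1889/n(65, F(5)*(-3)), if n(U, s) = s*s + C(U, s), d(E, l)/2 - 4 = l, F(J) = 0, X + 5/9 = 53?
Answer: 7463057/256945 ≈ 29.045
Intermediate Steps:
X = 472/9 (X = -5/9 + 53 = 472/9 ≈ 52.444)
d(E, l) = 8 + 2*l
n(U, s) = U + s² - s (n(U, s) = s*s + (U - s) = s² + (U - s) = U + s² - s)
d(X, -36)/3953 + 1889/n(65, F(5)*(-3)) = (8 + 2*(-36))/3953 + 1889/(65 + (0*(-3))² - 0*(-3)) = (8 - 72)*(1/3953) + 1889/(65 + 0² - 1*0) = -64*1/3953 + 1889/(65 + 0 + 0) = -64/3953 + 1889/65 = 7463057/256945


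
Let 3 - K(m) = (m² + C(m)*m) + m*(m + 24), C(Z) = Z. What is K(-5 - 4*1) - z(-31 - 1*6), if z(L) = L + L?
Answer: 50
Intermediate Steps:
z(L) = 2*L
K(m) = 3 - 2*m² - m*(24 + m) (K(m) = 3 - ((m² + m*m) + m*(m + 24)) = 3 - ((m² + m²) + m*(24 + m)) = 3 - (2*m² + m*(24 + m)) = 3 + (-2*m² - m*(24 + m)) = 3 - 2*m² - m*(24 + m))
K(-5 - 4*1) - z(-31 - 1*6) = (3 - 24*(-5 - 4*1) - 3*(-5 - 4*1)²) - 2*(-31 - 1*6) = (3 - 24*(-5 - 4) - 3*(-5 - 4)²) - 2*(-31 - 6) = (3 - 24*(-9) - 3*(-9)²) - 2*(-37) = (3 + 216 - 3*81) - 1*(-74) = (3 + 216 - 243) + 74 = -24 + 74 = 50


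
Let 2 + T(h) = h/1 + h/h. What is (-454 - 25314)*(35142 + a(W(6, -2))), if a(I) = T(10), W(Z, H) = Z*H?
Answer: -905770968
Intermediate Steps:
T(h) = -1 + h (T(h) = -2 + (h/1 + h/h) = -2 + (h*1 + 1) = -2 + (h + 1) = -2 + (1 + h) = -1 + h)
W(Z, H) = H*Z
a(I) = 9 (a(I) = -1 + 10 = 9)
(-454 - 25314)*(35142 + a(W(6, -2))) = (-454 - 25314)*(35142 + 9) = -25768*35151 = -905770968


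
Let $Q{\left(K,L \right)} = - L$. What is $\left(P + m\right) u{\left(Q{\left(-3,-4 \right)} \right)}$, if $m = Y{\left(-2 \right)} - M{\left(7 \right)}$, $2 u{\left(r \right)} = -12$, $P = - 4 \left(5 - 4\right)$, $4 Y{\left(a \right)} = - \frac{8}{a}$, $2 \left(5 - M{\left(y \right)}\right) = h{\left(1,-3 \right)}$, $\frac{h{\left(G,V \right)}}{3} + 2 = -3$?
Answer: $93$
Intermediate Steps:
$h{\left(G,V \right)} = -15$ ($h{\left(G,V \right)} = -6 + 3 \left(-3\right) = -6 - 9 = -15$)
$M{\left(y \right)} = \frac{25}{2}$ ($M{\left(y \right)} = 5 - - \frac{15}{2} = 5 + \frac{15}{2} = \frac{25}{2}$)
$Y{\left(a \right)} = - \frac{2}{a}$ ($Y{\left(a \right)} = \frac{\left(-8\right) \frac{1}{a}}{4} = - \frac{2}{a}$)
$P = -4$ ($P = \left(-4\right) 1 = -4$)
$u{\left(r \right)} = -6$ ($u{\left(r \right)} = \frac{1}{2} \left(-12\right) = -6$)
$m = - \frac{23}{2}$ ($m = - \frac{2}{-2} - \frac{25}{2} = \left(-2\right) \left(- \frac{1}{2}\right) - \frac{25}{2} = 1 - \frac{25}{2} = - \frac{23}{2} \approx -11.5$)
$\left(P + m\right) u{\left(Q{\left(-3,-4 \right)} \right)} = \left(-4 - \frac{23}{2}\right) \left(-6\right) = \left(- \frac{31}{2}\right) \left(-6\right) = 93$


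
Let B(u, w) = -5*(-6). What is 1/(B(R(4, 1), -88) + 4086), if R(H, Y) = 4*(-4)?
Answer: 1/4116 ≈ 0.00024295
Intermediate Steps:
R(H, Y) = -16
B(u, w) = 30
1/(B(R(4, 1), -88) + 4086) = 1/(30 + 4086) = 1/4116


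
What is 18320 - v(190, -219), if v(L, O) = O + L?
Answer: 18349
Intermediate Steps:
v(L, O) = L + O
18320 - v(190, -219) = 18320 - (190 - 219) = 18320 - 1*(-29) = 18320 + 29 = 18349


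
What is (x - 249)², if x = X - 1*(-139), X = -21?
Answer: 17161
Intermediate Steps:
x = 118 (x = -21 - 1*(-139) = -21 + 139 = 118)
(x - 249)² = (118 - 249)² = (-131)² = 17161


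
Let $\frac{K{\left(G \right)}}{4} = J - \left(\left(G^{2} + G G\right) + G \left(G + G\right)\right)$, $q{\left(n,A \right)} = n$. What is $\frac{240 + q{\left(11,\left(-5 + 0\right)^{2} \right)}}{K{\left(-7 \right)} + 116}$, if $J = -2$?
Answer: $- \frac{251}{676} \approx -0.3713$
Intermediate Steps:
$K{\left(G \right)} = -8 - 16 G^{2}$ ($K{\left(G \right)} = 4 \left(-2 - \left(\left(G^{2} + G G\right) + G \left(G + G\right)\right)\right) = 4 \left(-2 - \left(\left(G^{2} + G^{2}\right) + G 2 G\right)\right) = 4 \left(-2 - \left(2 G^{2} + 2 G^{2}\right)\right) = 4 \left(-2 - 4 G^{2}\right) = -8 - 16 G^{2}$)
$\frac{240 + q{\left(11,\left(-5 + 0\right)^{2} \right)}}{K{\left(-7 \right)} + 116} = \frac{240 + 11}{\left(-8 - 16 \left(-7\right)^{2}\right) + 116} = \frac{251}{\left(-8 - 784\right) + 116} = \frac{251}{-792 + 116} = \frac{251}{-676} = 251 \left(- \frac{1}{676}\right) = - \frac{251}{676}$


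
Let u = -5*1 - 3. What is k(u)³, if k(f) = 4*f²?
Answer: 16777216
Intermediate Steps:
u = -8 (u = -5 - 3 = -8)
k(u)³ = (4*(-8)²)³ = (4*64)³ = 256³ = 16777216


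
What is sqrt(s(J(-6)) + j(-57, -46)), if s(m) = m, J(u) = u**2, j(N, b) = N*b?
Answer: sqrt(2658) ≈ 51.556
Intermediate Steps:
sqrt(s(J(-6)) + j(-57, -46)) = sqrt((-6)**2 - 57*(-46)) = sqrt(36 + 2622) = sqrt(2658)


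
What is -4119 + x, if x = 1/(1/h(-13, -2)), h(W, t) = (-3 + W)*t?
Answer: -4087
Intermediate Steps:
h(W, t) = t*(-3 + W)
x = 32 (x = 1/(1/(-2*(-3 - 13))) = 1/(1/(-2*(-16))) = 1/(1/32) = 32)
-4119 + x = -4119 + 32 = -4087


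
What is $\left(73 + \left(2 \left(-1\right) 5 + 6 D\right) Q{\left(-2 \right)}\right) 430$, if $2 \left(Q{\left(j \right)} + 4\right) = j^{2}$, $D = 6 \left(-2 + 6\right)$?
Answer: $-83850$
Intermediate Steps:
$D = 24$ ($D = 6 \cdot 4 = 24$)
$Q{\left(j \right)} = -4 + \frac{j^{2}}{2}$
$\left(73 + \left(2 \left(-1\right) 5 + 6 D\right) Q{\left(-2 \right)}\right) 430 = \left(73 + \left(2 \left(-1\right) 5 + 6 \cdot 24\right) \left(-4 + \frac{\left(-2\right)^{2}}{2}\right)\right) 430 = \left(73 + \left(\left(-2\right) 5 + 144\right) \left(-4 + \frac{1}{2} \cdot 4\right)\right) 430 = \left(73 + \left(-10 + 144\right) \left(-4 + 2\right)\right) 430 = \left(73 + 134 \left(-2\right)\right) 430 = \left(73 - 268\right) 430 = \left(-195\right) 430 = -83850$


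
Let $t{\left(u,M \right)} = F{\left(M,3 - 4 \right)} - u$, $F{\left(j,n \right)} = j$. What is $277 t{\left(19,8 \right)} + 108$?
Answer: $-2939$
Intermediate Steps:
$t{\left(u,M \right)} = M - u$
$277 t{\left(19,8 \right)} + 108 = 277 \left(8 - 19\right) + 108 = 277 \left(-11\right) + 108 = -3047 + 108 = -2939$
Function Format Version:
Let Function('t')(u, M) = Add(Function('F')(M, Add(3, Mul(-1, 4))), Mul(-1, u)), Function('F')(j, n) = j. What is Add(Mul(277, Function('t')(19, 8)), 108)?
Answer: -2939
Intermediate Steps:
Function('t')(u, M) = Add(M, Mul(-1, u))
Add(Mul(277, Function('t')(19, 8)), 108) = Add(Mul(277, Add(8, Mul(-1, 19))), 108) = Add(Mul(277, Add(8, -19)), 108) = Add(Mul(277, -11), 108) = Add(-3047, 108) = -2939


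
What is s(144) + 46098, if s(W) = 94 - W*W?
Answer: 25456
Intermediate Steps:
s(W) = 94 - W²
s(144) + 46098 = (94 - 1*144²) + 46098 = (94 - 1*20736) + 46098 = (94 - 20736) + 46098 = -20642 + 46098 = 25456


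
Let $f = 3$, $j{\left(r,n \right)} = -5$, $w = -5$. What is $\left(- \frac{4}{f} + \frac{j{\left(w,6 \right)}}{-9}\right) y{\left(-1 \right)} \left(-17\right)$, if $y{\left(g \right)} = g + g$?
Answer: $- \frac{238}{9} \approx -26.444$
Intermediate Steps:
$y{\left(g \right)} = 2 g$
$\left(- \frac{4}{f} + \frac{j{\left(w,6 \right)}}{-9}\right) y{\left(-1 \right)} \left(-17\right) = \left(- \frac{4}{3} - \frac{5}{-9}\right) 2 \left(-1\right) \left(-17\right) = \left(\left(-4\right) \frac{1}{3} - - \frac{5}{9}\right) \left(-2\right) \left(-17\right) = \left(- \frac{4}{3} + \frac{5}{9}\right) \left(-2\right) \left(-17\right) = \left(- \frac{7}{9}\right) \left(-2\right) \left(-17\right) = \frac{14}{9} \left(-17\right) = - \frac{238}{9}$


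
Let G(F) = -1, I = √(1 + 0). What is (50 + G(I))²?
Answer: 2401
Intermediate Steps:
I = 1 (I = √1 = 1)
(50 + G(I))² = (50 - 1)² = 49² = 2401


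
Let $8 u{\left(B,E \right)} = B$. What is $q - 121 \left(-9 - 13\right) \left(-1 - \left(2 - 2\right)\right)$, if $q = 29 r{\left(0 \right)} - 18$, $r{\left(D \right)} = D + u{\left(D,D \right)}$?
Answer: $-2680$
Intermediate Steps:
$u{\left(B,E \right)} = \frac{B}{8}$
$r{\left(D \right)} = \frac{9 D}{8}$ ($r{\left(D \right)} = D + \frac{D}{8} = \frac{9 D}{8}$)
$q = -18$ ($q = 29 \cdot \frac{9}{8} \cdot 0 - 18 = 29 \cdot 0 - 18 = 0 - 18 = -18$)
$q - 121 \left(-9 - 13\right) \left(-1 - \left(2 - 2\right)\right) = -18 - 121 \left(-9 - 13\right) \left(-1 - \left(2 - 2\right)\right) = -18 - 121 \left(- 22 \left(-1 - 0\right)\right) = -18 - 121 \left(- 22 \left(-1 + 0\right)\right) = -18 - 121 \left(\left(-22\right) \left(-1\right)\right) = -18 - 121 \cdot 22 = -18 - 2662 = -2680$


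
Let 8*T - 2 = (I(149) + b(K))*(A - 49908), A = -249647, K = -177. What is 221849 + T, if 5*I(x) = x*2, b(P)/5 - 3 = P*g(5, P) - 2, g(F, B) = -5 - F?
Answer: -2668638209/8 ≈ -3.3358e+8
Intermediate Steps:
b(P) = 5 - 50*P (b(P) = 15 + 5*(P*(-5 - 1*5) - 2) = 15 + 5*(P*(-5 - 5) - 2) = 15 + 5*(P*(-10) - 2) = 15 + 5*(-10*P - 2) = 15 + 5*(-2 - 10*P) = 15 + (-10 - 50*P) = 5 - 50*P)
I(x) = 2*x/5 (I(x) = (x*2)/5 = (2*x)/5 = 2*x/5)
T = -2670413001/8 (T = 1/4 + (((2/5)*149 + (5 - 50*(-177)))*(-249647 - 49908))/8 = 1/4 + ((298/5 + (5 + 8850))*(-299555))/8 = 1/4 + ((298/5 + 8855)*(-299555))/8 = 1/4 + ((44573/5)*(-299555))/8 = 1/4 + (1/8)*(-2670413003) = 1/4 - 2670413003/8 = -2670413001/8 ≈ -3.3380e+8)
221849 + T = 221849 - 2670413001/8 = -2668638209/8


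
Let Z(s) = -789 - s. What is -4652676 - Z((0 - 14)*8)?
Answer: -4651999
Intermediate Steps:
-4652676 - Z((0 - 14)*8) = -4652676 - (-789 - (0 - 14)*8) = -4652676 - (-789 - (-14)*8) = -4652676 - (-789 - 1*(-112)) = -4652676 - (-789 + 112) = -4652676 - 1*(-677) = -4652676 + 677 = -4651999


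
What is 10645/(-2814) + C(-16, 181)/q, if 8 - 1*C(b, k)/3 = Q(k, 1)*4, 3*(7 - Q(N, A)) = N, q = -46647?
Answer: -166141937/43754886 ≈ -3.7971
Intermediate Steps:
Q(N, A) = 7 - N/3
C(b, k) = -60 + 4*k (C(b, k) = 24 - 3*(7 - k/3)*4 = 24 - 3*(28 - 4*k/3) = 24 + (-84 + 4*k) = -60 + 4*k)
10645/(-2814) + C(-16, 181)/q = 10645/(-2814) + (-60 + 4*181)/(-46647) = 10645*(-1/2814) + (-60 + 724)*(-1/46647) = -10645/2814 + 664*(-1/46647) = -10645/2814 - 664/46647 = -166141937/43754886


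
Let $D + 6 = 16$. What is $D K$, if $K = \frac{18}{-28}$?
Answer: $- \frac{45}{7} \approx -6.4286$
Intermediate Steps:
$D = 10$ ($D = -6 + 16 = 10$)
$K = - \frac{9}{14}$ ($K = 18 \left(- \frac{1}{28}\right) = - \frac{9}{14} \approx -0.64286$)
$D K = 10 \left(- \frac{9}{14}\right) = - \frac{45}{7}$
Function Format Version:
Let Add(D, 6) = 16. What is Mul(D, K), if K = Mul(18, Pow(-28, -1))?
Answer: Rational(-45, 7) ≈ -6.4286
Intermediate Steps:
D = 10 (D = Add(-6, 16) = 10)
K = Rational(-9, 14) (K = Mul(18, Rational(-1, 28)) = Rational(-9, 14) ≈ -0.64286)
Mul(D, K) = Mul(10, Rational(-9, 14)) = Rational(-45, 7)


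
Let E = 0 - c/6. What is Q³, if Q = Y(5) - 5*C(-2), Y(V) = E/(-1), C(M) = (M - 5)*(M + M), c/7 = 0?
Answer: -2744000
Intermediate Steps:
c = 0 (c = 7*0 = 0)
E = 0 (E = 0 - 0/6 = 0 - 1*0 = 0 + 0 = 0)
C(M) = 2*M*(-5 + M) (C(M) = (-5 + M)*(2*M) = 2*M*(-5 + M))
Y(V) = 0 (Y(V) = 0/(-1) = 0*(-1) = 0)
Q = -140 (Q = 0 - 10*(-2)*(-5 - 2) = 0 - 10*(-2)*(-7) = 0 - 5*28 = 0 - 140 = -140)
Q³ = (-140)³ = -2744000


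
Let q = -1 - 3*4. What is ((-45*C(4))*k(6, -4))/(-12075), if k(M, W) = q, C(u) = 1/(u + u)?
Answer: -39/6440 ≈ -0.0060559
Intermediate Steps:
C(u) = 1/(2*u)
q = -13 (q = -1 - 12 = -13)
k(M, W) = -13
((-45*C(4))*k(6, -4))/(-12075) = (-45/(2*4)*(-13))/(-12075) = (-45/(2*4)*(-13))*(-1/12075) = (-45*⅛*(-13))*(-1/12075) = -45/8*(-13)*(-1/12075) = (585/8)*(-1/12075) = -39/6440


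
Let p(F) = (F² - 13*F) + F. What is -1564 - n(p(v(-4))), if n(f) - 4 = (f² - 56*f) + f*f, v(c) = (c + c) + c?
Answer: -151328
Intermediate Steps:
v(c) = 3*c (v(c) = 2*c + c = 3*c)
p(F) = F² - 12*F
n(f) = 4 - 56*f + 2*f² (n(f) = 4 + ((f² - 56*f) + f*f) = 4 + ((f² - 56*f) + f²) = 4 + (-56*f + 2*f²) = 4 - 56*f + 2*f²)
-1564 - n(p(v(-4))) = -1564 - (4 - 56*3*(-4)*(-12 + 3*(-4)) + 2*((3*(-4))*(-12 + 3*(-4)))²) = -1564 - (4 - (-672)*(-12 - 12) + 2*(-12*(-12 - 12))²) = -1564 - (4 - (-672)*(-24) + 2*(-12*(-24))²) = -1564 - (4 - 56*288 + 2*288²) = -1564 - (4 - 16128 + 2*82944) = -1564 - (4 - 16128 + 165888) = -1564 - 1*149764 = -1564 - 149764 = -151328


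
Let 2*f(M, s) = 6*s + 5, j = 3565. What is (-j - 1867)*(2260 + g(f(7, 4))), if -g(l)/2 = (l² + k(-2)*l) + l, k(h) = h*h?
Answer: -9204524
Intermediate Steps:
f(M, s) = 5/2 + 3*s (f(M, s) = (6*s + 5)/2 = (5 + 6*s)/2 = 5/2 + 3*s)
k(h) = h²
g(l) = -10*l - 2*l² (g(l) = -2*((l² + (-2)²*l) + l) = -2*((l² + 4*l) + l) = -2*(l² + 5*l) = -10*l - 2*l²)
(-j - 1867)*(2260 + g(f(7, 4))) = (-1*3565 - 1867)*(2260 - 2*(5/2 + 3*4)*(5 + (5/2 + 3*4))) = (-3565 - 1867)*(2260 - 2*(5/2 + 12)*(5 + (5/2 + 12))) = -5432*(2260 - 2*29/2*(5 + 29/2)) = -5432*(2260 - 2*29/2*39/2) = -5432*(2260 - 1131/2) = -5432*3389/2 = -9204524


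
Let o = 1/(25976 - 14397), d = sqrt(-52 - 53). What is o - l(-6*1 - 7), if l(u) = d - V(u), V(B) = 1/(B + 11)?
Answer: -11577/23158 - I*sqrt(105) ≈ -0.49991 - 10.247*I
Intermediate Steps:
V(B) = 1/(11 + B)
d = I*sqrt(105) (d = sqrt(-105) = I*sqrt(105) ≈ 10.247*I)
l(u) = -1/(11 + u) + I*sqrt(105) (l(u) = I*sqrt(105) - 1/(11 + u) = -1/(11 + u) + I*sqrt(105))
o = 1/11579 ≈ 8.6363e-5
o - l(-6*1 - 7) = 1/11579 - (-1 + I*sqrt(105)*(11 + (-6*1 - 7)))/(11 + (-6*1 - 7)) = 1/11579 - (-1 + I*sqrt(105)*(11 + (-6 - 7)))/(11 + (-6 - 7)) = 1/11579 - (-1 + I*sqrt(105)*(11 - 13))/(11 - 13) = 1/11579 - (-1 + I*sqrt(105)*(-2))/(-2) = 1/11579 - (-1)*(-1 - 2*I*sqrt(105))/2 = 1/11579 - (1/2 + I*sqrt(105)) = 1/11579 + (-1/2 - I*sqrt(105)) = -11577/23158 - I*sqrt(105)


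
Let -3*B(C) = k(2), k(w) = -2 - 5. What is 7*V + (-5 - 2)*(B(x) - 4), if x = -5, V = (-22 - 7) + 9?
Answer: -385/3 ≈ -128.33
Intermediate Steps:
V = -20 (V = -29 + 9 = -20)
k(w) = -7
B(C) = 7/3 (B(C) = -⅓*(-7) = 7/3)
7*V + (-5 - 2)*(B(x) - 4) = 7*(-20) + (-5 - 2)*(7/3 - 4) = -140 - 7*(-5/3) = -140 + 35/3 = -385/3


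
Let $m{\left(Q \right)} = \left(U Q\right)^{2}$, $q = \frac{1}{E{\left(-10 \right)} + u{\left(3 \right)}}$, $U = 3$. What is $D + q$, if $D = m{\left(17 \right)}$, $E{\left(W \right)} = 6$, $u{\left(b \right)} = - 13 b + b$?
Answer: $\frac{78029}{30} \approx 2601.0$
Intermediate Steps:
$u{\left(b \right)} = - 12 b$
$q = - \frac{1}{30}$ ($q = \frac{1}{6 - 36} = \frac{1}{-30} = - \frac{1}{30} \approx -0.033333$)
$m{\left(Q \right)} = 9 Q^{2}$ ($m{\left(Q \right)} = \left(3 Q\right)^{2} = 9 Q^{2}$)
$D = 2601$ ($D = 9 \cdot 17^{2} = 9 \cdot 289 = 2601$)
$D + q = 2601 - \frac{1}{30} = \frac{78029}{30}$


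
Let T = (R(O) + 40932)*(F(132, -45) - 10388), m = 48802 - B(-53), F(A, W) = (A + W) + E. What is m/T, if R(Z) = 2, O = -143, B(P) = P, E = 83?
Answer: -16285/139421204 ≈ -0.00011680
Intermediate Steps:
F(A, W) = 83 + A + W (F(A, W) = (A + W) + 83 = 83 + A + W)
m = 48855 (m = 48802 - 1*(-53) = 48802 + 53 = 48855)
T = -418263612 (T = (2 + 40932)*((83 + 132 - 45) - 10388) = 40934*(170 - 10388) = 40934*(-10218) = -418263612)
m/T = 48855/(-418263612) = 48855*(-1/418263612) = -16285/139421204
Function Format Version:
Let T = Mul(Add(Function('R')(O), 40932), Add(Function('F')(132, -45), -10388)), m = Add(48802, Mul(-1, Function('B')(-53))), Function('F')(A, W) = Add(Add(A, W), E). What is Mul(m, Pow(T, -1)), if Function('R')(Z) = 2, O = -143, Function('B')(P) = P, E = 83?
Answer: Rational(-16285, 139421204) ≈ -0.00011680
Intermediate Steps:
Function('F')(A, W) = Add(83, A, W) (Function('F')(A, W) = Add(Add(A, W), 83) = Add(83, A, W))
m = 48855 (m = Add(48802, Mul(-1, -53)) = Add(48802, 53) = 48855)
T = -418263612 (T = Mul(Add(2, 40932), Add(Add(83, 132, -45), -10388)) = Mul(40934, Add(170, -10388)) = Mul(40934, -10218) = -418263612)
Mul(m, Pow(T, -1)) = Mul(48855, Pow(-418263612, -1)) = Mul(48855, Rational(-1, 418263612)) = Rational(-16285, 139421204)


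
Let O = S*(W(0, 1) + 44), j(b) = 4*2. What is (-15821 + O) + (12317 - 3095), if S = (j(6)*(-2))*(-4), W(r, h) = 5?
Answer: -3463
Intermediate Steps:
j(b) = 8
S = 64 (S = (8*(-2))*(-4) = -16*(-4) = 64)
O = 3136 (O = 64*(5 + 44) = 64*49 = 3136)
(-15821 + O) + (12317 - 3095) = (-15821 + 3136) + (12317 - 3095) = -12685 + 9222 = -3463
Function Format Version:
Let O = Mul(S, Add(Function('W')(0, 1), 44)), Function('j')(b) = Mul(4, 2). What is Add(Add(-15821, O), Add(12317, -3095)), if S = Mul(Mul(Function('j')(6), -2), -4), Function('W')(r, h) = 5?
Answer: -3463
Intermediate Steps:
Function('j')(b) = 8
S = 64 (S = Mul(Mul(8, -2), -4) = Mul(-16, -4) = 64)
O = 3136 (O = Mul(64, Add(5, 44)) = Mul(64, 49) = 3136)
Add(Add(-15821, O), Add(12317, -3095)) = Add(Add(-15821, 3136), Add(12317, -3095)) = Add(-12685, 9222) = -3463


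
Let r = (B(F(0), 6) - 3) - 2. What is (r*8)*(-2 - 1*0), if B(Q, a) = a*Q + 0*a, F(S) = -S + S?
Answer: 80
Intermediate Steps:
F(S) = 0
B(Q, a) = Q*a (B(Q, a) = Q*a + 0 = Q*a)
r = -5 (r = (0*6 - 3) - 2 = (0 - 3) - 2 = -3 - 2 = -5)
(r*8)*(-2 - 1*0) = (-5*8)*(-2 - 1*0) = -40*(-2 + 0) = -40*(-2) = 80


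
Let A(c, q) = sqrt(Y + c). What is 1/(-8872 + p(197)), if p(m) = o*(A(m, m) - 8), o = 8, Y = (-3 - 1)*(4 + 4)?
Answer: -1117/9980192 - sqrt(165)/9980192 ≈ -0.00011321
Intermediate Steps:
Y = -32 (Y = -4*8 = -32)
A(c, q) = sqrt(-32 + c)
p(m) = -64 + 8*sqrt(-32 + m) (p(m) = 8*(sqrt(-32 + m) - 8) = 8*(-8 + sqrt(-32 + m)) = -64 + 8*sqrt(-32 + m))
1/(-8872 + p(197)) = 1/(-8872 + (-64 + 8*sqrt(-32 + 197))) = 1/(-8872 + (-64 + 8*sqrt(165))) = 1/(-8936 + 8*sqrt(165))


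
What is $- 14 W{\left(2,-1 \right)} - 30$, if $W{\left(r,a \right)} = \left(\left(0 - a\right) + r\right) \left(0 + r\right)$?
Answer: $-114$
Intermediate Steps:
$W{\left(r,a \right)} = r \left(r - a\right)$ ($W{\left(r,a \right)} = \left(- a + r\right) r = \left(r - a\right) r = r \left(r - a\right)$)
$- 14 W{\left(2,-1 \right)} - 30 = - 14 \cdot 2 \left(2 - -1\right) - 30 = - 14 \cdot 2 \left(2 + 1\right) - 30 = - 14 \cdot 2 \cdot 3 - 30 = \left(-14\right) 6 - 30 = -84 - 30 = -114$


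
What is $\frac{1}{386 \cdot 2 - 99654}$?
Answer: $- \frac{1}{98882} \approx -1.0113 \cdot 10^{-5}$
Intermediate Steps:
$\frac{1}{386 \cdot 2 - 99654} = \frac{1}{772 - 99654} = \frac{1}{-98882} = - \frac{1}{98882}$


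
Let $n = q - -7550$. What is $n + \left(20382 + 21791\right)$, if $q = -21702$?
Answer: $28021$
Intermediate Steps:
$n = -14152$ ($n = -21702 - -7550 = -21702 + 7550 = -14152$)
$n + \left(20382 + 21791\right) = -14152 + \left(20382 + 21791\right) = -14152 + 42173 = 28021$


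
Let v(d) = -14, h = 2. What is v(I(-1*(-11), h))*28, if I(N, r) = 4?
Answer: -392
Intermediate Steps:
v(I(-1*(-11), h))*28 = -14*28 = -392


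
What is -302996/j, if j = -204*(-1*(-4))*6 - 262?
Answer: 151498/2579 ≈ 58.743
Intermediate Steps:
j = -5158 (j = -816*6 - 262 = -204*24 - 262 = -4896 - 262 = -5158)
-302996/j = -302996/(-5158) = -302996*(-1/5158) = 151498/2579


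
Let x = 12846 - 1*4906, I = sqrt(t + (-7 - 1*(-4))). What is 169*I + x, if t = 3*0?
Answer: 7940 + 169*I*sqrt(3) ≈ 7940.0 + 292.72*I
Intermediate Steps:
t = 0
I = I*sqrt(3) (I = sqrt(0 + (-7 - 1*(-4))) = sqrt(0 + (-7 + 4)) = sqrt(0 - 3) = sqrt(-3) = I*sqrt(3) ≈ 1.732*I)
x = 7940 (x = 12846 - 4906 = 7940)
169*I + x = 169*(I*sqrt(3)) + 7940 = 169*I*sqrt(3) + 7940 = 7940 + 169*I*sqrt(3)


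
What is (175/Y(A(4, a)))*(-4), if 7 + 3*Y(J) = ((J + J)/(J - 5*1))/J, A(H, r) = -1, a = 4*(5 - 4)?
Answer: 3150/11 ≈ 286.36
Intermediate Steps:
a = 4 (a = 4*1 = 4)
Y(J) = -7/3 + 2/(3*(-5 + J)) (Y(J) = -7/3 + (((J + J)/(J - 5*1))/J)/3 = -7/3 + (((2*J)/(J - 5))/J)/3 = -7/3 + (((2*J)/(-5 + J))/J)/3 = -7/3 + ((2*J/(-5 + J))/J)/3 = -7/3 + (2/(-5 + J))/3 = -7/3 + 2/(3*(-5 + J)))
(175/Y(A(4, a)))*(-4) = (175/(((37 - 7*(-1))/(3*(-5 - 1)))))*(-4) = (175/(((⅓)*(37 + 7)/(-6))))*(-4) = (175/(((⅓)*(-⅙)*44)))*(-4) = (175/(-22/9))*(-4) = (175*(-9/22))*(-4) = -1575/22*(-4) = 3150/11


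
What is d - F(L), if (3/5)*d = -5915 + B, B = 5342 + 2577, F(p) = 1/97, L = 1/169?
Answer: 323979/97 ≈ 3340.0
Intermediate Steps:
L = 1/169 ≈ 0.0059172
F(p) = 1/97
B = 7919
d = 3340 (d = 5*(-5915 + 7919)/3 = (5/3)*2004 = 3340)
d - F(L) = 3340 - 1*1/97 = 3340 - 1/97 = 323979/97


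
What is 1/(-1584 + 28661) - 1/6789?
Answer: -20288/183825753 ≈ -0.00011037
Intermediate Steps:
1/(-1584 + 28661) - 1/6789 = 1/27077 - 1*1/6789 = 1/27077 - 1/6789 = -20288/183825753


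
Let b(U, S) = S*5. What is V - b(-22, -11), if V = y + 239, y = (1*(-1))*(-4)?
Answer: 298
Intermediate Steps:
y = 4 (y = -1*(-4) = 4)
b(U, S) = 5*S
V = 243 (V = 4 + 239 = 243)
V - b(-22, -11) = 243 - 5*(-11) = 243 - 1*(-55) = 243 + 55 = 298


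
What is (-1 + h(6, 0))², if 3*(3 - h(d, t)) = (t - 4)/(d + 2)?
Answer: 169/36 ≈ 4.6944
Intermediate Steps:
h(d, t) = 3 - (-4 + t)/(3*(2 + d)) (h(d, t) = 3 - (t - 4)/(3*(d + 2)) = 3 - (-4 + t)/(3*(2 + d)))
(-1 + h(6, 0))² = (-1 + (22 - 1*0 + 9*6)/(3*(2 + 6)))² = (-1 + (⅓)*(22 + 0 + 54)/8)² = (-1 + (⅓)*(⅛)*76)² = (-1 + 19/6)² = (13/6)² = 169/36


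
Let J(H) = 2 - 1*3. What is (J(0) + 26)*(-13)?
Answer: -325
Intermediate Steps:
J(H) = -1 (J(H) = 2 - 3 = -1)
(J(0) + 26)*(-13) = (-1 + 26)*(-13) = 25*(-13) = -325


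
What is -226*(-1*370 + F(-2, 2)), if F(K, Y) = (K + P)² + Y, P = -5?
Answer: 72094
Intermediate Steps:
F(K, Y) = Y + (-5 + K)² (F(K, Y) = (K - 5)² + Y = (-5 + K)² + Y = Y + (-5 + K)²)
-226*(-1*370 + F(-2, 2)) = -226*(-1*370 + (2 + (-5 - 2)²)) = -226*(-370 + (2 + (-7)²)) = -226*(-370 + (2 + 49)) = -226*(-370 + 51) = -226*(-319) = 72094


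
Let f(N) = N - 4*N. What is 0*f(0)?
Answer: 0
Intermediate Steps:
f(N) = -3*N
0*f(0) = 0*(-3*0) = 0*0 = 0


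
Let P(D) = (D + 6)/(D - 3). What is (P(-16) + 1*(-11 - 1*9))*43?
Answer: -15910/19 ≈ -837.37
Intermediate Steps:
P(D) = (6 + D)/(-3 + D)
(P(-16) + 1*(-11 - 1*9))*43 = ((6 - 16)/(-3 - 16) + 1*(-11 - 1*9))*43 = (-10/(-19) + 1*(-11 - 9))*43 = (-1/19*(-10) + 1*(-20))*43 = (10/19 - 20)*43 = -370/19*43 = -15910/19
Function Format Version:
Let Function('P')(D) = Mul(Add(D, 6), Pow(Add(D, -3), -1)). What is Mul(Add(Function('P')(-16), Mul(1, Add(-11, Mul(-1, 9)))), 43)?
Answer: Rational(-15910, 19) ≈ -837.37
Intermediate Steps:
Function('P')(D) = Mul(Pow(Add(-3, D), -1), Add(6, D)) (Function('P')(D) = Mul(Add(6, D), Pow(Add(-3, D), -1)) = Mul(Pow(Add(-3, D), -1), Add(6, D)))
Mul(Add(Function('P')(-16), Mul(1, Add(-11, Mul(-1, 9)))), 43) = Mul(Add(Mul(Pow(Add(-3, -16), -1), Add(6, -16)), Mul(1, Add(-11, Mul(-1, 9)))), 43) = Mul(Add(Mul(Pow(-19, -1), -10), Mul(1, Add(-11, -9))), 43) = Mul(Add(Mul(Rational(-1, 19), -10), Mul(1, -20)), 43) = Mul(Add(Rational(10, 19), -20), 43) = Mul(Rational(-370, 19), 43) = Rational(-15910, 19)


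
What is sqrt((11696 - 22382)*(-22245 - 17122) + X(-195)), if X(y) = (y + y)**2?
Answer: 37*sqrt(307398) ≈ 20514.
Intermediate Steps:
X(y) = 4*y**2 (X(y) = (2*y)**2 = 4*y**2)
sqrt((11696 - 22382)*(-22245 - 17122) + X(-195)) = sqrt((11696 - 22382)*(-22245 - 17122) + 4*(-195)**2) = sqrt(-10686*(-39367) + 4*38025) = sqrt(420675762 + 152100) = sqrt(420827862) = 37*sqrt(307398)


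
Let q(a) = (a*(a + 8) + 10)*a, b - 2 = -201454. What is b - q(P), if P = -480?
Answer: 108552148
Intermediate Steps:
b = -201452 (b = 2 - 201454 = -201452)
q(a) = a*(10 + a*(8 + a)) (q(a) = (a*(8 + a) + 10)*a = (10 + a*(8 + a))*a = a*(10 + a*(8 + a)))
b - q(P) = -201452 - (-480)*(10 + (-480)² + 8*(-480)) = -201452 - (-480)*(10 + 230400 - 3840) = -201452 - (-480)*226570 = -201452 - 1*(-108753600) = -201452 + 108753600 = 108552148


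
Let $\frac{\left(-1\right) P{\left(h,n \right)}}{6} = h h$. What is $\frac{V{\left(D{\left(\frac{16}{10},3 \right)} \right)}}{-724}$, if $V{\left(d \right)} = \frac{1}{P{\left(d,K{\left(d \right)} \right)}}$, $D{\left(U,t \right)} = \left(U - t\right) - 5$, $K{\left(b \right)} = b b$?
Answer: $\frac{25}{4448256} \approx 5.6202 \cdot 10^{-6}$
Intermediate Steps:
$K{\left(b \right)} = b^{2}$
$P{\left(h,n \right)} = - 6 h^{2}$ ($P{\left(h,n \right)} = - 6 h h = - 6 h^{2}$)
$D{\left(U,t \right)} = -5 + U - t$
$V{\left(d \right)} = - \frac{1}{6 d^{2}}$ ($V{\left(d \right)} = \frac{1}{\left(-6\right) d^{2}} = - \frac{1}{6 d^{2}}$)
$\frac{V{\left(D{\left(\frac{16}{10},3 \right)} \right)}}{-724} = \frac{\left(- \frac{1}{6}\right) \frac{1}{\left(-5 + \frac{16}{10} - 3\right)^{2}}}{-724} = - \frac{1}{6 \left(-5 + 16 \cdot \frac{1}{10} - 3\right)^{2}} \left(- \frac{1}{724}\right) = - \frac{1}{6 \left(-5 + \frac{8}{5} - 3\right)^{2}} \left(- \frac{1}{724}\right) = - \frac{1}{6 \cdot \frac{1024}{25}} \left(- \frac{1}{724}\right) = \left(- \frac{1}{6}\right) \frac{25}{1024} \left(- \frac{1}{724}\right) = \left(- \frac{25}{6144}\right) \left(- \frac{1}{724}\right) = \frac{25}{4448256}$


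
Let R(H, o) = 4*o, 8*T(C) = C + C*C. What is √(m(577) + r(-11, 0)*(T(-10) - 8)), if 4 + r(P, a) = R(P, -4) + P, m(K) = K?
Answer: √1905/2 ≈ 21.823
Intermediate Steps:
T(C) = C/8 + C²/8 (T(C) = (C + C*C)/8 = (C + C²)/8 = C/8 + C²/8)
r(P, a) = -20 + P (r(P, a) = -4 + (4*(-4) + P) = -4 + (-16 + P) = -20 + P)
√(m(577) + r(-11, 0)*(T(-10) - 8)) = √(577 + (-20 - 11)*((⅛)*(-10)*(1 - 10) - 8)) = √(577 - 31*((⅛)*(-10)*(-9) - 8)) = √(577 - 31*(45/4 - 8)) = √(577 - 31*13/4) = √(577 - 403/4) = √(1905/4) = √1905/2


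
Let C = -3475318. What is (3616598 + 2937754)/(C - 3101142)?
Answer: -1638588/1644115 ≈ -0.99664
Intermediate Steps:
(3616598 + 2937754)/(C - 3101142) = (3616598 + 2937754)/(-3475318 - 3101142) = 6554352/(-6576460) = 6554352*(-1/6576460) = -1638588/1644115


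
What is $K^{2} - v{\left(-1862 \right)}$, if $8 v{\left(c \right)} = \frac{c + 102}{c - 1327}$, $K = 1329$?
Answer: $\frac{5632542329}{3189} \approx 1.7662 \cdot 10^{6}$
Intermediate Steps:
$v{\left(c \right)} = \frac{102 + c}{8 \left(-1327 + c\right)}$ ($v{\left(c \right)} = \frac{\left(c + 102\right) \frac{1}{c - 1327}}{8} = \frac{\left(102 + c\right) \frac{1}{-1327 + c}}{8} = \frac{\frac{1}{-1327 + c} \left(102 + c\right)}{8} = \frac{102 + c}{8 \left(-1327 + c\right)}$)
$K^{2} - v{\left(-1862 \right)} = 1329^{2} - \frac{102 - 1862}{8 \left(-1327 - 1862\right)} = 1766241 - \frac{1}{8} \frac{1}{-3189} \left(-1760\right) = 1766241 - \frac{1}{8} \left(- \frac{1}{3189}\right) \left(-1760\right) = 1766241 - \frac{220}{3189} = \frac{5632542329}{3189}$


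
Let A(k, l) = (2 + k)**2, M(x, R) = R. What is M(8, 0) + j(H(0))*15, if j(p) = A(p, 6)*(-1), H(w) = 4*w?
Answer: -60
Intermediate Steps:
j(p) = -(2 + p)**2 (j(p) = (2 + p)**2*(-1) = -(2 + p)**2)
M(8, 0) + j(H(0))*15 = 0 - (2 + 4*0)**2*15 = 0 - (2 + 0)**2*15 = 0 - 1*2**2*15 = 0 - 1*4*15 = 0 - 4*15 = 0 - 60 = -60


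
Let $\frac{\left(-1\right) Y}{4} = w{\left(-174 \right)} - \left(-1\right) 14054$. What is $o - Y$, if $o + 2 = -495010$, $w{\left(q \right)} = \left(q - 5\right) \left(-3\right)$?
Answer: $-436648$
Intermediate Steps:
$w{\left(q \right)} = 15 - 3 q$ ($w{\left(q \right)} = \left(-5 + q\right) \left(-3\right) = 15 - 3 q$)
$o = -495012$ ($o = -2 - 495010 = -495012$)
$Y = -58364$ ($Y = - 4 \left(\left(15 - -522\right) - \left(-1\right) 14054\right) = - 4 \left(\left(15 + 522\right) - -14054\right) = - 4 \left(537 + 14054\right) = \left(-4\right) 14591 = -58364$)
$o - Y = -495012 - -58364 = -495012 + 58364 = -436648$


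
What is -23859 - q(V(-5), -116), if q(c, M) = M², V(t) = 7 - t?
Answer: -37315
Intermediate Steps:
-23859 - q(V(-5), -116) = -23859 - 1*(-116)² = -23859 - 1*13456 = -23859 - 13456 = -37315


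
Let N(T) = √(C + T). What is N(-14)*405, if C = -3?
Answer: 405*I*√17 ≈ 1669.9*I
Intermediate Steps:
N(T) = √(-3 + T)
N(-14)*405 = √(-3 - 14)*405 = √(-17)*405 = (I*√17)*405 = 405*I*√17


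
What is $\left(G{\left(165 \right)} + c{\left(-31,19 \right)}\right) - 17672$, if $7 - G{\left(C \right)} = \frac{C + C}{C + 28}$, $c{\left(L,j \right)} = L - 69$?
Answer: $- \frac{3428975}{193} \approx -17767.0$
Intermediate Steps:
$c{\left(L,j \right)} = -69 + L$ ($c{\left(L,j \right)} = L - 69 = -69 + L$)
$G{\left(C \right)} = 7 - \frac{2 C}{28 + C}$ ($G{\left(C \right)} = 7 - \frac{C + C}{C + 28} = 7 - \frac{2 C}{28 + C}$)
$\left(G{\left(165 \right)} + c{\left(-31,19 \right)}\right) - 17672 = \left(\frac{196 + 5 \cdot 165}{28 + 165} - 100\right) - 17672 = \left(\frac{196 + 825}{193} - 100\right) - 17672 = \left(\frac{1}{193} \cdot 1021 - 100\right) - 17672 = \left(\frac{1021}{193} - 100\right) - 17672 = - \frac{18279}{193} - 17672 = - \frac{3428975}{193}$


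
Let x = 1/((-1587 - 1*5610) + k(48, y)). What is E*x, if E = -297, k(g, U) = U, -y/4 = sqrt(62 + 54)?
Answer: 2137509/51794953 - 2376*sqrt(29)/51794953 ≈ 0.041022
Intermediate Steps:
y = -8*sqrt(29) (y = -4*sqrt(62 + 54) = -8*sqrt(29) ≈ -43.081)
x = 1/(-7197 - 8*sqrt(29)) (x = 1/((-1587 - 1*5610) - 8*sqrt(29)) = 1/((-1587 - 5610) - 8*sqrt(29)) = 1/(-7197 - 8*sqrt(29)) ≈ -0.00013812)
E*x = -297*(-7197/51794953 + 8*sqrt(29)/51794953) = 2137509/51794953 - 2376*sqrt(29)/51794953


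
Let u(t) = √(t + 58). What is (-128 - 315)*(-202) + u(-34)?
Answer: 89486 + 2*√6 ≈ 89491.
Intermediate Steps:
u(t) = √(58 + t)
(-128 - 315)*(-202) + u(-34) = (-128 - 315)*(-202) + √(58 - 34) = -443*(-202) + √24 = 89486 + 2*√6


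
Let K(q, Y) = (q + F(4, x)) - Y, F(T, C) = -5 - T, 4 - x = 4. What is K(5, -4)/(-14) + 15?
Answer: 15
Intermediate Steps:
x = 0 (x = 4 - 1*4 = 4 - 4 = 0)
K(q, Y) = -9 + q - Y (K(q, Y) = (q + (-5 - 1*4)) - Y = (q + (-5 - 4)) - Y = (q - 9) - Y = (-9 + q) - Y = -9 + q - Y)
K(5, -4)/(-14) + 15 = (-9 + 5 - 1*(-4))/(-14) + 15 = -(-9 + 5 + 4)/14 + 15 = -1/14*0 + 15 = 0 + 15 = 15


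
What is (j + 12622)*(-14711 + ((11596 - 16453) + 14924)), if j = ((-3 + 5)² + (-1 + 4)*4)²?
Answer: -59805432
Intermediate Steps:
j = 256 (j = (2² + 3*4)² = (4 + 12)² = 16² = 256)
(j + 12622)*(-14711 + ((11596 - 16453) + 14924)) = (256 + 12622)*(-14711 + ((11596 - 16453) + 14924)) = 12878*(-14711 + (-4857 + 14924)) = 12878*(-14711 + 10067) = 12878*(-4644) = -59805432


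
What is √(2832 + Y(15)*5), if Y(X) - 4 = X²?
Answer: √3977 ≈ 63.063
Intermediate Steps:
Y(X) = 4 + X²
√(2832 + Y(15)*5) = √(2832 + (4 + 15²)*5) = √(2832 + (4 + 225)*5) = √(2832 + 229*5) = √(2832 + 1145) = √3977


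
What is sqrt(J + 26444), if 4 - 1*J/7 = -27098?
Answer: sqrt(216158) ≈ 464.93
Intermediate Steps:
J = 189714 (J = 28 - 7*(-27098) = 28 + 189686 = 189714)
sqrt(J + 26444) = sqrt(189714 + 26444) = sqrt(216158)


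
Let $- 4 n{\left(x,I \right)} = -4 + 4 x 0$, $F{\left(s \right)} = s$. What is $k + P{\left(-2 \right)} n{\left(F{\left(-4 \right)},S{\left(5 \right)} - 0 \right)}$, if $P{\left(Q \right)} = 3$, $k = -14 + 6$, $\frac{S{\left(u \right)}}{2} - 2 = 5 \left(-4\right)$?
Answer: $-5$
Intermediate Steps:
$S{\left(u \right)} = -36$ ($S{\left(u \right)} = 4 + 2 \cdot 5 \left(-4\right) = 4 + 2 \left(-20\right) = 4 - 40 = -36$)
$k = -8$
$n{\left(x,I \right)} = 1$ ($n{\left(x,I \right)} = - \frac{-4 + 4 x 0}{4} = - \frac{-4 + 4 \cdot 0}{4} = - \frac{-4 + 0}{4} = \left(- \frac{1}{4}\right) \left(-4\right) = 1$)
$k + P{\left(-2 \right)} n{\left(F{\left(-4 \right)},S{\left(5 \right)} - 0 \right)} = -8 + 3 \cdot 1 = -8 + 3 = -5$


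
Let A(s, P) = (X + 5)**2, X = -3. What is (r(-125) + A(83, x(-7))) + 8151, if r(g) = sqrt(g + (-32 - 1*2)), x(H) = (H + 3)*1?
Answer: 8155 + I*sqrt(159) ≈ 8155.0 + 12.61*I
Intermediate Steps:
x(H) = 3 + H (x(H) = (3 + H)*1 = 3 + H)
A(s, P) = 4 (A(s, P) = (-3 + 5)**2 = 2**2 = 4)
r(g) = sqrt(-34 + g) (r(g) = sqrt(g + (-32 - 2)) = sqrt(g - 34) = sqrt(-34 + g))
(r(-125) + A(83, x(-7))) + 8151 = (sqrt(-34 - 125) + 4) + 8151 = (sqrt(-159) + 4) + 8151 = (I*sqrt(159) + 4) + 8151 = (4 + I*sqrt(159)) + 8151 = 8155 + I*sqrt(159)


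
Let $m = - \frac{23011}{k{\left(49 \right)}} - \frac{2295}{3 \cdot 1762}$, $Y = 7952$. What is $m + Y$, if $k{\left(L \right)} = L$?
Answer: $\frac{645976909}{86338} \approx 7482.0$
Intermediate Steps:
$m = - \frac{40582867}{86338}$ ($m = - \frac{23011}{49} - \frac{2295}{3 \cdot 1762} = \left(-23011\right) \frac{1}{49} - \frac{2295}{5286} = - \frac{23011}{49} - \frac{765}{1762} = - \frac{40582867}{86338} \approx -470.05$)
$m + Y = - \frac{40582867}{86338} + 7952 = \frac{645976909}{86338}$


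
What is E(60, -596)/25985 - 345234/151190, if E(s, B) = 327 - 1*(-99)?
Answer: -178129971/78573443 ≈ -2.2671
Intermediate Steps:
E(s, B) = 426 (E(s, B) = 327 + 99 = 426)
E(60, -596)/25985 - 345234/151190 = 426/25985 - 345234/151190 = 426*(1/25985) - 345234*1/151190 = 426/25985 - 172617/75595 = -178129971/78573443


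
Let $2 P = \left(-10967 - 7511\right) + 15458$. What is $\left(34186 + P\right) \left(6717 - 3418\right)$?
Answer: $107798124$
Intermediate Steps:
$P = -1510$ ($P = \frac{\left(-10967 - 7511\right) + 15458}{2} = \frac{-18478 + 15458}{2} = \frac{1}{2} \left(-3020\right) = -1510$)
$\left(34186 + P\right) \left(6717 - 3418\right) = \left(34186 - 1510\right) \left(6717 - 3418\right) = 32676 \cdot 3299 = 107798124$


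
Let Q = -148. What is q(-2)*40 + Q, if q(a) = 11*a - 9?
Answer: -1388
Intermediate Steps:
q(a) = -9 + 11*a
q(-2)*40 + Q = (-9 + 11*(-2))*40 - 148 = (-9 - 22)*40 - 148 = -31*40 - 148 = -1240 - 148 = -1388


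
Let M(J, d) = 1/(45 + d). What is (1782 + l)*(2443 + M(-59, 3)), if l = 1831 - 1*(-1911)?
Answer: 161942965/12 ≈ 1.3495e+7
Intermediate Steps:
l = 3742 (l = 1831 + 1911 = 3742)
(1782 + l)*(2443 + M(-59, 3)) = (1782 + 3742)*(2443 + 1/(45 + 3)) = 5524*(2443 + 1/48) = 5524*(117265/48) = 161942965/12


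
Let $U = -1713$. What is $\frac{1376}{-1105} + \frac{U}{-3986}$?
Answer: $- \frac{3591871}{4404530} \approx -0.81549$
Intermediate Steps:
$\frac{1376}{-1105} + \frac{U}{-3986} = \frac{1376}{-1105} - \frac{1713}{-3986} = 1376 \left(- \frac{1}{1105}\right) - - \frac{1713}{3986} = - \frac{1376}{1105} + \frac{1713}{3986} = - \frac{3591871}{4404530}$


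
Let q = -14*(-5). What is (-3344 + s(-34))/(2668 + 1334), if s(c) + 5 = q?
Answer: -1093/1334 ≈ -0.81934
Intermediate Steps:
q = 70
s(c) = 65 (s(c) = -5 + 70 = 65)
(-3344 + s(-34))/(2668 + 1334) = (-3344 + 65)/(2668 + 1334) = -3279/4002 = -3279*1/4002 = -1093/1334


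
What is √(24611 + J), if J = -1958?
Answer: 3*√2517 ≈ 150.51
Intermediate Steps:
√(24611 + J) = √(24611 - 1958) = √22653 = 3*√2517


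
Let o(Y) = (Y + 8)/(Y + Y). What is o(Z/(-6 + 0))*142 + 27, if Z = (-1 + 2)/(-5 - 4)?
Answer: 30770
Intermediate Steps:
Z = -⅑ (Z = 1/(-9) = 1*(-⅑) = -⅑ ≈ -0.11111)
o(Y) = (8 + Y)/(2*Y) (o(Y) = (8 + Y)/((2*Y)) = (8 + Y)*(1/(2*Y)) = (8 + Y)/(2*Y))
o(Z/(-6 + 0))*142 + 27 = ((8 - ⅑/(-6 + 0))/(2*((-⅑/(-6 + 0)))))*142 + 27 = ((8 - ⅑/(-6))/(2*((-⅑/(-6)))))*142 + 27 = ((8 - ⅙*(-⅑))/(2*((-⅙*(-⅑)))))*142 + 27 = ((8 + 1/54)/(2*(1/54)))*142 + 27 = ((½)*54*(433/54))*142 + 27 = (433/2)*142 + 27 = 30743 + 27 = 30770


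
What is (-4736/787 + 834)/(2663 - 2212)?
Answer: 651622/354937 ≈ 1.8359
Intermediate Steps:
(-4736/787 + 834)/(2663 - 2212) = (-4736*1/787 + 834)/451 = (-4736/787 + 834)*(1/451) = (651622/787)*(1/451) = 651622/354937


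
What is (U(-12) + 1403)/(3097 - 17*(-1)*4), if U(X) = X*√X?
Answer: 1403/3165 - 8*I*√3/1055 ≈ 0.44329 - 0.013134*I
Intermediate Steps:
U(X) = X^(3/2)
(U(-12) + 1403)/(3097 - 17*(-1)*4) = ((-12)^(3/2) + 1403)/(3097 - 17*(-1)*4) = (-24*I*√3 + 1403)/(3097 + 17*4) = (1403 - 24*I*√3)/(3097 + 68) = (1403 - 24*I*√3)/3165 = (1403 - 24*I*√3)*(1/3165) = 1403/3165 - 8*I*√3/1055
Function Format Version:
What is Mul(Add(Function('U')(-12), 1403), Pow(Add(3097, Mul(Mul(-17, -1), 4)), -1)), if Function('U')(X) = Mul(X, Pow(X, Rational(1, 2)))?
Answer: Add(Rational(1403, 3165), Mul(Rational(-8, 1055), I, Pow(3, Rational(1, 2)))) ≈ Add(0.44329, Mul(-0.013134, I))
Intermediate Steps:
Function('U')(X) = Pow(X, Rational(3, 2))
Mul(Add(Function('U')(-12), 1403), Pow(Add(3097, Mul(Mul(-17, -1), 4)), -1)) = Mul(Add(Pow(-12, Rational(3, 2)), 1403), Pow(Add(3097, Mul(Mul(-17, -1), 4)), -1)) = Mul(Add(Mul(-24, I, Pow(3, Rational(1, 2))), 1403), Pow(Add(3097, Mul(17, 4)), -1)) = Mul(Add(1403, Mul(-24, I, Pow(3, Rational(1, 2)))), Pow(Add(3097, 68), -1)) = Mul(Add(1403, Mul(-24, I, Pow(3, Rational(1, 2)))), Pow(3165, -1)) = Mul(Add(1403, Mul(-24, I, Pow(3, Rational(1, 2)))), Rational(1, 3165)) = Add(Rational(1403, 3165), Mul(Rational(-8, 1055), I, Pow(3, Rational(1, 2))))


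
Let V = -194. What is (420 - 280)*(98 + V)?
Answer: -13440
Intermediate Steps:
(420 - 280)*(98 + V) = (420 - 280)*(98 - 194) = 140*(-96) = -13440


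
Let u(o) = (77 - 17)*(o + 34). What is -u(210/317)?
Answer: -659280/317 ≈ -2079.7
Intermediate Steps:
u(o) = 2040 + 60*o (u(o) = 60*(34 + o) = 2040 + 60*o)
-u(210/317) = -(2040 + 60*(210/317)) = -(2040 + 12600/317) = -1*659280/317 = -659280/317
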